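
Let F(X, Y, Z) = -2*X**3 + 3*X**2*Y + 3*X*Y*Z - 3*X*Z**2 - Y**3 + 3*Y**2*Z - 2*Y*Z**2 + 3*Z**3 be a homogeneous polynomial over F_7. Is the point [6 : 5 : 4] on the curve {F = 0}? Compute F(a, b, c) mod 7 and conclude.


F(6,5,4) ≡ 2 (mod 7); P is NOT on the curve.

Evaluate F(6, 5, 4) term-by-term (mod 7).
  -2*X**3 ↦ -2·216·1·1 = -432
  3*X**2*Y ↦ 3·36·5·1 = 540
  3*X*Y*Z ↦ 3·6·5·4 = 360
  -3*X*Z**2 ↦ -3·6·1·16 = -288
  -Y**3 ↦ -1·1·125·1 = -125
  3*Y**2*Z ↦ 3·1·25·4 = 300
  -2*Y*Z**2 ↦ -2·1·5·16 = -160
  3*Z**3 ↦ 3·1·1·64 = 192
Sum: F(6, 5, 4) = (-432) + (540) + (360) + (-288) + (-125) + (300) + (-160) + (192) = 387.
Reducing mod 7: 387 ≡ 2 (mod 7).
Since F(a, b, c) ≡ 2 ≠ 0 (mod 7), P does NOT lie on the curve.


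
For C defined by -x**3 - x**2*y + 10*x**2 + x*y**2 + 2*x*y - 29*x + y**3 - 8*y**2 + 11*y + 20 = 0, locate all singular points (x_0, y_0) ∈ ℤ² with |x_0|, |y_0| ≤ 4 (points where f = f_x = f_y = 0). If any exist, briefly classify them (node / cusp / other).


Singular points: {(3, 2)}; classification: node.

Compute partial derivatives:
  f_x = -3*x**2 - 2*x*y + 20*x + y**2 + 2*y - 29.
  f_y = -x**2 + 2*x*y + 2*x + 3*y**2 - 16*y + 11.
Scan x_0 ∈ {−4, ..., 4}. For each x_0, f_y(x_0, y) is a polynomial in y; find its integer roots y ∈ {−4, ..., 4}, then test f_x and f at those candidates.
  x = -4: f_y(-4, y) = 3*y**2 - 24*y - 13; no integer root y with |y| ≤ 4.
  x = -3: f_y(-3, y) = 3*y**2 - 22*y - 4; no integer root y with |y| ≤ 4.
  x = -2: f_y(-2, y) = 3*y**2 - 20*y + 3; no integer root y with |y| ≤ 4.
  x = -1: f_y(-1, y) = 3*y**2 - 18*y + 8; no integer root y with |y| ≤ 4.
  x = 0: f_y(0, y) = 3*y**2 - 16*y + 11; no integer root y with |y| ≤ 4.
  x = 1: f_y(1, y) = 3*y**2 - 14*y + 12; no integer root y with |y| ≤ 4.
  x = 2: f_y(2, y) = 3*y**2 - 12*y + 11; no integer root y with |y| ≤ 4.
  x = 3: f_y(3, y) = 3*y**2 - 10*y + 8; vanishes at y ∈ {2}. (3, 2): f_x = 0, f = 0 — SINGULAR.
  x = 4: f_y(4, y) = 3*y**2 - 8*y + 3; no integer root y with |y| ≤ 4.
Only singular point on the grid: (3, 2).
Classify: substitute x = 3 + u, y = 2 + v and expand: f = -u**3 - u**2*v - u**2 + u*v**2 + v**3 + v**2.
No constant or linear terms (consistent with a singular point). Quadratic part: -u**2 + v**2. Cubic part: -u**3 - u**2*v + u*v**2 + v**3.
The quadratic part v**2 - u**2 = (v − u)(v + u) splits into two distinct linear factors, so there are two distinct tangent lines y − 2 = ±(x − 3) — this is a node (ordinary double point).
Classification: node.


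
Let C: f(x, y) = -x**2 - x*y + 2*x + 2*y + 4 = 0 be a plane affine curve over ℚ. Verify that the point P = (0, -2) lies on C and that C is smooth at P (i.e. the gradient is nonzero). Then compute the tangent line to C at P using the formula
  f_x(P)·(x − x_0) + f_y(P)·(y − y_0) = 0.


Tangent line at P: 4*x + 2*y + 4 = 0.

Step 1: f(0, -2) = 0, so P lies on C.
Step 2: partial derivatives
  f_x(x, y) = -2*x - y + 2, f_y(x, y) = 2 - x.
  f_x(P) = 4, f_y(P) = 2 (gradient nonzero, so P is smooth).
Step 3: tangent line at P: 4·(x − 0) + 2·(y − -2) = 0.
Expanding: 4*x + 2*y + 4 = 0.


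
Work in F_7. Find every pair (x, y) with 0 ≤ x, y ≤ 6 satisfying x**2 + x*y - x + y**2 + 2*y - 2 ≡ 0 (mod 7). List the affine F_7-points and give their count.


Affine F_7-points: {(2, 0), (2, 3), (3, 3), (3, 6), (6, 0), (6, 6)}; count = 6.

For each of the 49 pairs (x, y) ∈ F_7², evaluate f(x, y) mod 7. Record the zeros.
  x = 0: [0↦5, 1↦1, 2↦6, 3↦6, 4↦1, 5↦5, 6↦4]  zeros at y ∈ ∅
  x = 1: [0↦5, 1↦2, 2↦1, 3↦2, 4↦5, 5↦3, 6↦3]  zeros at y ∈ ∅
  x = 2: [0↦0, 1↦5, 2↦5, 3↦0, 4↦4, 5↦3, 6↦4]  zeros at y ∈ {0, 3}
  x = 3: [0↦4, 1↦3, 2↦4, 3↦0, 4↦5, 5↦5, 6↦0]  zeros at y ∈ {3, 6}
  x = 4: [0↦3, 1↦3, 2↦5, 3↦2, 4↦1, 5↦2, 6↦5]  zeros at y ∈ ∅
  x = 5: [0↦4, 1↦5, 2↦1, 3↦6, 4↦6, 5↦1, 6↦5]  zeros at y ∈ ∅
  x = 6: [0↦0, 1↦2, 2↦6, 3↦5, 4↦6, 5↦2, 6↦0]  zeros at y ∈ {0, 6}
Collecting zeros: affine points = {(2, 0), (2, 3), (3, 3), (3, 6), (6, 0), (6, 6)}.
Total count |C(F_7)_aff| = 6.


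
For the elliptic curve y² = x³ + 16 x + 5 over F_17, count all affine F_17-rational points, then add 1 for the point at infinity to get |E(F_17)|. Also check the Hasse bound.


Affine points = {(7, 1), (7, 16), (8, 4), (8, 13), (10, 3), (10, 14), (11, 4), (11, 13), (12, 2), (12, 15), (13, 8), (13, 9), (14, 7), (14, 10), (15, 4), (15, 13)}; affine count = 16; |E(F_17)| = 17.

Discriminant check: Δ ∝ 4a³ + 27b² = 4·16³ + 27·5² = 4·4096 + 27·25 ≡ 8 (mod 17). Nonzero ⇒ E is nonsingular.
For each x ∈ F_17, compute rhs = x³ + 16·x + 5 mod 17, then count y ∈ F_17 with y² ≡ rhs.
  x = 0: rhs = 5, matching y values: none (0 points).
  x = 1: rhs = 5, matching y values: none (0 points).
  x = 2: rhs = 11, matching y values: none (0 points).
  x = 3: rhs = 12, matching y values: none (0 points).
  x = 4: rhs = 14, matching y values: none (0 points).
  x = 5: rhs = 6, matching y values: none (0 points).
  x = 6: rhs = 11, matching y values: none (0 points).
  x = 7: rhs = 1, matching y values: 1, 16 (2 points).
  x = 8: rhs = 16, matching y values: 4, 13 (2 points).
  x = 9: rhs = 11, matching y values: none (0 points).
  x = 10: rhs = 9, matching y values: 3, 14 (2 points).
  x = 11: rhs = 16, matching y values: 4, 13 (2 points).
  x = 12: rhs = 4, matching y values: 2, 15 (2 points).
  x = 13: rhs = 13, matching y values: 8, 9 (2 points).
  x = 14: rhs = 15, matching y values: 7, 10 (2 points).
  x = 15: rhs = 16, matching y values: 4, 13 (2 points).
  x = 16: rhs = 5, matching y values: none (0 points).
Total affine count: 16.
Full point count |E(F_17)| = 16 + 1 = 17.
Hasse bound: |17 − (17+1)| = |-1| = 1 ≤ 2√17 ≈ 8.2462 ✓.


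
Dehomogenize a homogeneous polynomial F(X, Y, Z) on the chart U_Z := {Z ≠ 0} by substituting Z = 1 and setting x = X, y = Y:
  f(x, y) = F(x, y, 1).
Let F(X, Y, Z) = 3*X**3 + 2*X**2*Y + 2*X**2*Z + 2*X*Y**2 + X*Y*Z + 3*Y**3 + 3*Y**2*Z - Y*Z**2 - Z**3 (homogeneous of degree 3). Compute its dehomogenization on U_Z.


f(x, y) = 3*x**3 + 2*x**2*y + 2*x**2 + 2*x*y**2 + x*y + 3*y**3 + 3*y**2 - y - 1

On U_Z we set Z = 1. Each monomial c·X^i·Y^j·Z^k in F becomes c·x^i·y^j·1^k = c·x^i·y^j.
Substituting Z = 1: F(X, Y, 1) = 3*x**3 + 2*x**2*y + 2*x**2 + 2*x*y**2 + x*y + 3*y**3 + 3*y**2 - y - 1.
Note: deg(f) ≤ deg(F) = 3; strict inequality happens when F is divisible by Z (lost terms).


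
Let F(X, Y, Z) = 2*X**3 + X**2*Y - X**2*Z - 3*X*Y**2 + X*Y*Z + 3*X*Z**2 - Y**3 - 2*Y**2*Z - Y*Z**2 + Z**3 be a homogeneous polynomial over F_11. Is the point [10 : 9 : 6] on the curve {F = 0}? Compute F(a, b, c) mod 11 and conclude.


F(10,9,6) ≡ 0 (mod 11); P is on the curve.

Evaluate F(10, 9, 6) term-by-term (mod 11).
  2*X**3 ↦ 2·1000·1·1 = 2000
  X**2*Y ↦ 1·100·9·1 = 900
  -X**2*Z ↦ -1·100·1·6 = -600
  -3*X*Y**2 ↦ -3·10·81·1 = -2430
  X*Y*Z ↦ 1·10·9·6 = 540
  3*X*Z**2 ↦ 3·10·1·36 = 1080
  -Y**3 ↦ -1·1·729·1 = -729
  -2*Y**2*Z ↦ -2·1·81·6 = -972
  -Y*Z**2 ↦ -1·1·9·36 = -324
  Z**3 ↦ 1·1·1·216 = 216
Sum: F(10, 9, 6) = (2000) + (900) + (-600) + (-2430) + (540) + (1080) + (-729) + (-972) + (-324) + (216) = -319.
Reducing mod 11: -319 ≡ 0 (mod 11).
Since F(a, b, c) ≡ 0 (mod 11), P lies on the curve.


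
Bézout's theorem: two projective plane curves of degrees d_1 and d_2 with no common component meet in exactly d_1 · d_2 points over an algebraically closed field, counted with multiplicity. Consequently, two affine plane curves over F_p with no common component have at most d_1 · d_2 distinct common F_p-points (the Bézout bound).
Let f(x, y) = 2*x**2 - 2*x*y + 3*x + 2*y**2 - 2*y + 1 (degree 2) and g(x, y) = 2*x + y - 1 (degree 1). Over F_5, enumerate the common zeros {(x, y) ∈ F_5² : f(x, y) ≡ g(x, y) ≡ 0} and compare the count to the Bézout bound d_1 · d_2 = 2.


Common zeros: ∅; count = 0; Bézout bound = 2.

deg(f) = 2, deg(g) = 1, so Bézout bound = 2.
Scan x ∈ F_5. For each x, list the y ∈ F_5 with f(x, y) ≡ 0 and those with g(x, y) ≡ 0 (mod 5); the common zeros in that column are the intersection.
  x = 0: f ≡ 0 at y ∈ {2, 4}; g ≡ 0 at y ∈ {1}; common: ∅.
  x = 1: f ≡ 0 at y ∈ ∅; g ≡ 0 at y ∈ {4}; common: ∅.
  x = 2: f ≡ 0 at y ∈ {0, 3}; g ≡ 0 at y ∈ {2}; common: ∅.
  x = 3: f ≡ 0 at y ∈ {2}; g ≡ 0 at y ∈ {0}; common: ∅.
  x = 4: f ≡ 0 at y ∈ {0}; g ≡ 0 at y ∈ {3}; common: ∅.
Collecting: common zeros = ∅, so the count is 0.
Comparison with the Bézout bound: 0 ≤ 2 = deg(f)·deg(g), as expected for curves with no common component (the affine F_5-count falls short of the bound because intersections may lie at infinity, over extension fields, or carry multiplicity).


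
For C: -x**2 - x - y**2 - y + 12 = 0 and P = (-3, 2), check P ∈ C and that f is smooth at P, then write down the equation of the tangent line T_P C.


Tangent line at P: 5*x - 5*y + 25 = 0.

Step 1: f(-3, 2) = 0, so P lies on C.
Step 2: partial derivatives
  f_x(x, y) = -2*x - 1, f_y(x, y) = -2*y - 1.
  f_x(P) = 5, f_y(P) = -5 (gradient nonzero, so P is smooth).
Step 3: tangent line at P: 5·(x − -3) + -5·(y − 2) = 0.
Expanding: 5*x - 5*y + 25 = 0.


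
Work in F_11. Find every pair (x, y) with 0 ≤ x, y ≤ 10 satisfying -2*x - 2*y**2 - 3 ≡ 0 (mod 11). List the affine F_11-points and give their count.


Affine F_11-points: {(0, 2), (0, 9), (1, 5), (1, 6), (3, 1), (3, 10), (4, 0), (6, 3), (6, 8), (10, 4), (10, 7)}; count = 11.

For each of the 121 pairs (x, y) ∈ F_11², evaluate f(x, y) mod 11. Record the zeros.
  x = 0: [0↦8, 1↦6, 2↦0, 3↦1, 4↦9, 5↦2, 6↦2, 7↦9, 8↦1, 9↦0, 10↦6]  zeros at y ∈ {2, 9}
  x = 1: [0↦6, 1↦4, 2↦9, 3↦10, 4↦7, 5↦0, 6↦0, 7↦7, 8↦10, 9↦9, 10↦4]  zeros at y ∈ {5, 6}
  x = 2: [0↦4, 1↦2, 2↦7, 3↦8, 4↦5, 5↦9, 6↦9, 7↦5, 8↦8, 9↦7, 10↦2]  zeros at y ∈ ∅
  x = 3: [0↦2, 1↦0, 2↦5, 3↦6, 4↦3, 5↦7, 6↦7, 7↦3, 8↦6, 9↦5, 10↦0]  zeros at y ∈ {1, 10}
  x = 4: [0↦0, 1↦9, 2↦3, 3↦4, 4↦1, 5↦5, 6↦5, 7↦1, 8↦4, 9↦3, 10↦9]  zeros at y ∈ {0}
  x = 5: [0↦9, 1↦7, 2↦1, 3↦2, 4↦10, 5↦3, 6↦3, 7↦10, 8↦2, 9↦1, 10↦7]  zeros at y ∈ ∅
  x = 6: [0↦7, 1↦5, 2↦10, 3↦0, 4↦8, 5↦1, 6↦1, 7↦8, 8↦0, 9↦10, 10↦5]  zeros at y ∈ {3, 8}
  x = 7: [0↦5, 1↦3, 2↦8, 3↦9, 4↦6, 5↦10, 6↦10, 7↦6, 8↦9, 9↦8, 10↦3]  zeros at y ∈ ∅
  x = 8: [0↦3, 1↦1, 2↦6, 3↦7, 4↦4, 5↦8, 6↦8, 7↦4, 8↦7, 9↦6, 10↦1]  zeros at y ∈ ∅
  x = 9: [0↦1, 1↦10, 2↦4, 3↦5, 4↦2, 5↦6, 6↦6, 7↦2, 8↦5, 9↦4, 10↦10]  zeros at y ∈ ∅
  x = 10: [0↦10, 1↦8, 2↦2, 3↦3, 4↦0, 5↦4, 6↦4, 7↦0, 8↦3, 9↦2, 10↦8]  zeros at y ∈ {4, 7}
Collecting zeros: affine points = {(0, 2), (0, 9), (1, 5), (1, 6), (3, 1), (3, 10), (4, 0), (6, 3), (6, 8), (10, 4), (10, 7)}.
Total count |C(F_11)_aff| = 11.


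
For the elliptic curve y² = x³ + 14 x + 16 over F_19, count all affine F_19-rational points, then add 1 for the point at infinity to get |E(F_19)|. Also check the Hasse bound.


Affine points = {(0, 4), (0, 15), (3, 3), (3, 16), (7, 1), (7, 18), (9, 4), (9, 15), (10, 4), (10, 15), (11, 0), (13, 1), (13, 18), (14, 7), (14, 12), (16, 2), (16, 17), (18, 1), (18, 18)}; affine count = 19; |E(F_19)| = 20.

Discriminant check: Δ ∝ 4a³ + 27b² = 4·14³ + 27·16² = 4·2744 + 27·256 ≡ 9 (mod 19). Nonzero ⇒ E is nonsingular.
For each x ∈ F_19, compute rhs = x³ + 14·x + 16 mod 19, then count y ∈ F_19 with y² ≡ rhs.
  x = 0: rhs = 16, matching y values: 4, 15 (2 points).
  x = 1: rhs = 12, matching y values: none (0 points).
  x = 2: rhs = 14, matching y values: none (0 points).
  x = 3: rhs = 9, matching y values: 3, 16 (2 points).
  x = 4: rhs = 3, matching y values: none (0 points).
  x = 5: rhs = 2, matching y values: none (0 points).
  x = 6: rhs = 12, matching y values: none (0 points).
  x = 7: rhs = 1, matching y values: 1, 18 (2 points).
  x = 8: rhs = 13, matching y values: none (0 points).
  x = 9: rhs = 16, matching y values: 4, 15 (2 points).
  x = 10: rhs = 16, matching y values: 4, 15 (2 points).
  x = 11: rhs = 0, matching y values: 0 (1 points).
  x = 12: rhs = 12, matching y values: none (0 points).
  x = 13: rhs = 1, matching y values: 1, 18 (2 points).
  x = 14: rhs = 11, matching y values: 7, 12 (2 points).
  x = 15: rhs = 10, matching y values: none (0 points).
  x = 16: rhs = 4, matching y values: 2, 17 (2 points).
  x = 17: rhs = 18, matching y values: none (0 points).
  x = 18: rhs = 1, matching y values: 1, 18 (2 points).
Total affine count: 19.
Full point count |E(F_19)| = 19 + 1 = 20.
Hasse bound: |20 − (19+1)| = |0| = 0 ≤ 2√19 ≈ 8.7178 ✓.


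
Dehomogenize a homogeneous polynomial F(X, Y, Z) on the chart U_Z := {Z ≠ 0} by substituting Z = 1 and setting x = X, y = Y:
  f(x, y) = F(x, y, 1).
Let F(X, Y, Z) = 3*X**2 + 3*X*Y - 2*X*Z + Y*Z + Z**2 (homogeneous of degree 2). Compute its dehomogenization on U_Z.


f(x, y) = 3*x**2 + 3*x*y - 2*x + y + 1

On U_Z we set Z = 1. Each monomial c·X^i·Y^j·Z^k in F becomes c·x^i·y^j·1^k = c·x^i·y^j.
Substituting Z = 1: F(X, Y, 1) = 3*x**2 + 3*x*y - 2*x + y + 1.
Note: deg(f) ≤ deg(F) = 2; strict inequality happens when F is divisible by Z (lost terms).


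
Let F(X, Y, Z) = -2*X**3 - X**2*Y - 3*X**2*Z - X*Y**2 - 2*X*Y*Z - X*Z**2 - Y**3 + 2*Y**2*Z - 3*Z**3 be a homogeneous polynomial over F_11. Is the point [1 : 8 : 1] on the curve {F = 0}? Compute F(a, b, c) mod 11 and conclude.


F(1,8,1) ≡ 3 (mod 11); P is NOT on the curve.

Evaluate F(1, 8, 1) term-by-term (mod 11).
  -2*X**3 ↦ -2·1·1·1 = -2
  -X**2*Y ↦ -1·1·8·1 = -8
  -3*X**2*Z ↦ -3·1·1·1 = -3
  -X*Y**2 ↦ -1·1·64·1 = -64
  -2*X*Y*Z ↦ -2·1·8·1 = -16
  -X*Z**2 ↦ -1·1·1·1 = -1
  -Y**3 ↦ -1·1·512·1 = -512
  2*Y**2*Z ↦ 2·1·64·1 = 128
  -3*Z**3 ↦ -3·1·1·1 = -3
Sum: F(1, 8, 1) = (-2) + (-8) + (-3) + (-64) + (-16) + (-1) + (-512) + (128) + (-3) = -481.
Reducing mod 11: -481 ≡ 3 (mod 11).
Since F(a, b, c) ≡ 3 ≠ 0 (mod 11), P does NOT lie on the curve.


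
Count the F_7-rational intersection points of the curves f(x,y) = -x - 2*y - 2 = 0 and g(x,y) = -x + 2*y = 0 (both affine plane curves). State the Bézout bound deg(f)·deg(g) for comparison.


Common zeros: {(6, 3)}; count = 1; Bézout bound = 1.

deg(f) = 1, deg(g) = 1, so Bézout bound = 1.
Scan x ∈ F_7. For each x, list the y ∈ F_7 with f(x, y) ≡ 0 and those with g(x, y) ≡ 0 (mod 7); the common zeros in that column are the intersection.
  x = 0: f ≡ 0 at y ∈ {6}; g ≡ 0 at y ∈ {0}; common: ∅.
  x = 1: f ≡ 0 at y ∈ {2}; g ≡ 0 at y ∈ {4}; common: ∅.
  x = 2: f ≡ 0 at y ∈ {5}; g ≡ 0 at y ∈ {1}; common: ∅.
  x = 3: f ≡ 0 at y ∈ {1}; g ≡ 0 at y ∈ {5}; common: ∅.
  x = 4: f ≡ 0 at y ∈ {4}; g ≡ 0 at y ∈ {2}; common: ∅.
  x = 5: f ≡ 0 at y ∈ {0}; g ≡ 0 at y ∈ {6}; common: ∅.
  x = 6: f ≡ 0 at y ∈ {3}; g ≡ 0 at y ∈ {3}; common: {3}.
Collecting: common zeros = {(6, 3)}, so the count is 1.
Comparison with the Bézout bound: 1 ≤ 1 = deg(f)·deg(g), as expected for curves with no common component (the bound is attained).


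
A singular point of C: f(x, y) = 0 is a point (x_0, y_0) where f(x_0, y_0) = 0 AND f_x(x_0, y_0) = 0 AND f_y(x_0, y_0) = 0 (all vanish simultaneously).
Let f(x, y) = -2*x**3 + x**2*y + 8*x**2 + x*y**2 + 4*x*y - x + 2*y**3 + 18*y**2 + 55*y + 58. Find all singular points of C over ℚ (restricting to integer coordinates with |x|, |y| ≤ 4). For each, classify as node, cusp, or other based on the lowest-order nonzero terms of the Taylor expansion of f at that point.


Singular points: {(1, -3)}; classification: node.

Compute partial derivatives:
  f_x = -6*x**2 + 2*x*y + 16*x + y**2 + 4*y - 1.
  f_y = x**2 + 2*x*y + 4*x + 6*y**2 + 36*y + 55.
Scan x_0 ∈ {−4, ..., 4}. For each x_0, f_y(x_0, y) is a polynomial in y; find its integer roots y ∈ {−4, ..., 4}, then test f_x and f at those candidates.
  x = -4: f_y(-4, y) = 6*y**2 + 28*y + 55; no integer root y with |y| ≤ 4.
  x = -3: f_y(-3, y) = 6*y**2 + 30*y + 52; no integer root y with |y| ≤ 4.
  x = -2: f_y(-2, y) = 6*y**2 + 32*y + 51; no integer root y with |y| ≤ 4.
  x = -1: f_y(-1, y) = 6*y**2 + 34*y + 52; no integer root y with |y| ≤ 4.
  x = 0: f_y(0, y) = 6*y**2 + 36*y + 55; no integer root y with |y| ≤ 4.
  x = 1: f_y(1, y) = 6*y**2 + 38*y + 60; vanishes at y ∈ {-3}. (1, -3): f_x = 0, f = 0 — SINGULAR.
  x = 2: f_y(2, y) = 6*y**2 + 40*y + 67; no integer root y with |y| ≤ 4.
  x = 3: f_y(3, y) = 6*y**2 + 42*y + 76; no integer root y with |y| ≤ 4.
  x = 4: f_y(4, y) = 6*y**2 + 44*y + 87; no integer root y with |y| ≤ 4.
Only singular point on the grid: (1, -3).
Classify: substitute x = 1 + u, y = -3 + v and expand: f = -2*u**3 + u**2*v - u**2 + u*v**2 + 2*v**3 + v**2.
No constant or linear terms (consistent with a singular point). Quadratic part: -u**2 + v**2. Cubic part: -2*u**3 + u**2*v + u*v**2 + 2*v**3.
The quadratic part v**2 - u**2 = (v − u)(v + u) splits into two distinct linear factors, so there are two distinct tangent lines y − -3 = ±(x − 1) — this is a node (ordinary double point).
Classification: node.


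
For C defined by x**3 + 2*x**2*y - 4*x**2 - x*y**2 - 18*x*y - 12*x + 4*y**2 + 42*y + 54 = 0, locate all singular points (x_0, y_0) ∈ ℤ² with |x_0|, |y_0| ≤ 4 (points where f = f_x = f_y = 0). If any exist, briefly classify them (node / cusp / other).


Singular points: {(3, -3)}; classification: node.

Compute partial derivatives:
  f_x = 3*x**2 + 4*x*y - 8*x - y**2 - 18*y - 12.
  f_y = 2*x**2 - 2*x*y - 18*x + 8*y + 42.
Scan x_0 ∈ {−4, ..., 4}. For each x_0, f_y(x_0, y) is a polynomial in y; find its integer roots y ∈ {−4, ..., 4}, then test f_x and f at those candidates.
  x = -4: f_y(-4, y) = 16*y + 146; no integer root y with |y| ≤ 4.
  x = -3: f_y(-3, y) = 14*y + 114; no integer root y with |y| ≤ 4.
  x = -2: f_y(-2, y) = 12*y + 86; no integer root y with |y| ≤ 4.
  x = -1: f_y(-1, y) = 10*y + 62; no integer root y with |y| ≤ 4.
  x = 0: f_y(0, y) = 8*y + 42; no integer root y with |y| ≤ 4.
  x = 1: f_y(1, y) = 6*y + 26; no integer root y with |y| ≤ 4.
  x = 2: f_y(2, y) = 4*y + 14; no integer root y with |y| ≤ 4.
  x = 3: f_y(3, y) = 2*y + 6; vanishes at y ∈ {-3}. (3, -3): f_x = 0, f = 0 — SINGULAR.
  x = 4: f_y(4, y) = 2; no integer root y with |y| ≤ 4.
Only singular point on the grid: (3, -3).
Classify: substitute x = 3 + u, y = -3 + v and expand: f = u**3 + 2*u**2*v - u**2 - u*v**2 + v**2.
No constant or linear terms (consistent with a singular point). Quadratic part: -u**2 + v**2. Cubic part: u**3 + 2*u**2*v - u*v**2.
The quadratic part v**2 - u**2 = (v − u)(v + u) splits into two distinct linear factors, so there are two distinct tangent lines y − -3 = ±(x − 3) — this is a node (ordinary double point).
Classification: node.


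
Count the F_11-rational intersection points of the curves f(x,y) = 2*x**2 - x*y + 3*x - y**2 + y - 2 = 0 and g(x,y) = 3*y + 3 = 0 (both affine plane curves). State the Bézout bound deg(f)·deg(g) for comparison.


Common zeros: {(4, 10), (5, 10)}; count = 2; Bézout bound = 2.

deg(f) = 2, deg(g) = 1, so Bézout bound = 2.
Scan x ∈ F_11. For each x, list the y ∈ F_11 with f(x, y) ≡ 0 and those with g(x, y) ≡ 0 (mod 11); the common zeros in that column are the intersection.
  x = 0: f ≡ 0 at y ∈ {5, 7}; g ≡ 0 at y ∈ {10}; common: ∅.
  x = 1: f ≡ 0 at y ∈ {5, 6}; g ≡ 0 at y ∈ {10}; common: ∅.
  x = 2: f ≡ 0 at y ∈ {3, 7}; g ≡ 0 at y ∈ {10}; common: ∅.
  x = 3: f ≡ 0 at y ∈ {1, 8}; g ≡ 0 at y ∈ {10}; common: ∅.
  x = 4: f ≡ 0 at y ∈ {9, 10}; g ≡ 0 at y ∈ {10}; common: {10}.
  x = 5: f ≡ 0 at y ∈ {8, 10}; g ≡ 0 at y ∈ {10}; common: {10}.
  x = 6: f ≡ 0 at y ∈ {0, 6}; g ≡ 0 at y ∈ {10}; common: ∅.
  x = 7: f ≡ 0 at y ∈ {1, 4}; g ≡ 0 at y ∈ {10}; common: ∅.
  x = 8: f ≡ 0 at y ∈ {2}; g ≡ 0 at y ∈ {10}; common: ∅.
  x = 9: f ≡ 0 at y ∈ {0, 3}; g ≡ 0 at y ∈ {10}; common: ∅.
  x = 10: f ≡ 0 at y ∈ {4, 9}; g ≡ 0 at y ∈ {10}; common: ∅.
Collecting: common zeros = {(4, 10), (5, 10)}, so the count is 2.
Comparison with the Bézout bound: 2 ≤ 2 = deg(f)·deg(g), as expected for curves with no common component (the bound is attained).


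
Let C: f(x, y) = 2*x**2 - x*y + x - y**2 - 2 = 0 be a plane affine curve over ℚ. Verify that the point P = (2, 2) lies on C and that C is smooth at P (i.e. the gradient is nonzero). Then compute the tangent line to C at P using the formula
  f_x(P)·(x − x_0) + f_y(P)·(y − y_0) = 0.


Tangent line at P: 7*x - 6*y - 2 = 0.

Step 1: f(2, 2) = 0, so P lies on C.
Step 2: partial derivatives
  f_x(x, y) = 4*x - y + 1, f_y(x, y) = -x - 2*y.
  f_x(P) = 7, f_y(P) = -6 (gradient nonzero, so P is smooth).
Step 3: tangent line at P: 7·(x − 2) + -6·(y − 2) = 0.
Expanding: 7*x - 6*y - 2 = 0.


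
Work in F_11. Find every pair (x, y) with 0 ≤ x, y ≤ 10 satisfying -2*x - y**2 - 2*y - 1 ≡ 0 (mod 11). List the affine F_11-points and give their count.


Affine F_11-points: {(0, 10), (1, 2), (1, 7), (3, 3), (3, 6), (4, 4), (4, 5), (5, 0), (5, 9), (9, 1), (9, 8)}; count = 11.

For each of the 121 pairs (x, y) ∈ F_11², evaluate f(x, y) mod 11. Record the zeros.
  x = 0: [0↦10, 1↦7, 2↦2, 3↦6, 4↦8, 5↦8, 6↦6, 7↦2, 8↦7, 9↦10, 10↦0]  zeros at y ∈ {10}
  x = 1: [0↦8, 1↦5, 2↦0, 3↦4, 4↦6, 5↦6, 6↦4, 7↦0, 8↦5, 9↦8, 10↦9]  zeros at y ∈ {2, 7}
  x = 2: [0↦6, 1↦3, 2↦9, 3↦2, 4↦4, 5↦4, 6↦2, 7↦9, 8↦3, 9↦6, 10↦7]  zeros at y ∈ ∅
  x = 3: [0↦4, 1↦1, 2↦7, 3↦0, 4↦2, 5↦2, 6↦0, 7↦7, 8↦1, 9↦4, 10↦5]  zeros at y ∈ {3, 6}
  x = 4: [0↦2, 1↦10, 2↦5, 3↦9, 4↦0, 5↦0, 6↦9, 7↦5, 8↦10, 9↦2, 10↦3]  zeros at y ∈ {4, 5}
  x = 5: [0↦0, 1↦8, 2↦3, 3↦7, 4↦9, 5↦9, 6↦7, 7↦3, 8↦8, 9↦0, 10↦1]  zeros at y ∈ {0, 9}
  x = 6: [0↦9, 1↦6, 2↦1, 3↦5, 4↦7, 5↦7, 6↦5, 7↦1, 8↦6, 9↦9, 10↦10]  zeros at y ∈ ∅
  x = 7: [0↦7, 1↦4, 2↦10, 3↦3, 4↦5, 5↦5, 6↦3, 7↦10, 8↦4, 9↦7, 10↦8]  zeros at y ∈ ∅
  x = 8: [0↦5, 1↦2, 2↦8, 3↦1, 4↦3, 5↦3, 6↦1, 7↦8, 8↦2, 9↦5, 10↦6]  zeros at y ∈ ∅
  x = 9: [0↦3, 1↦0, 2↦6, 3↦10, 4↦1, 5↦1, 6↦10, 7↦6, 8↦0, 9↦3, 10↦4]  zeros at y ∈ {1, 8}
  x = 10: [0↦1, 1↦9, 2↦4, 3↦8, 4↦10, 5↦10, 6↦8, 7↦4, 8↦9, 9↦1, 10↦2]  zeros at y ∈ ∅
Collecting zeros: affine points = {(0, 10), (1, 2), (1, 7), (3, 3), (3, 6), (4, 4), (4, 5), (5, 0), (5, 9), (9, 1), (9, 8)}.
Total count |C(F_11)_aff| = 11.


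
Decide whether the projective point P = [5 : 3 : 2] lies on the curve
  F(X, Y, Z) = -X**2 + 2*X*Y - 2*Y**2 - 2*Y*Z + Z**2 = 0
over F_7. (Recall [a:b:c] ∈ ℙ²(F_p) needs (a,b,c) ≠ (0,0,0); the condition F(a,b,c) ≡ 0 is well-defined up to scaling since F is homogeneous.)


F(5,3,2) ≡ 0 (mod 7); P is on the curve.

Evaluate F(5, 3, 2) term-by-term (mod 7).
  -X**2 ↦ -1·25·1·1 = -25
  2*X*Y ↦ 2·5·3·1 = 30
  -2*Y**2 ↦ -2·1·9·1 = -18
  -2*Y*Z ↦ -2·1·3·2 = -12
  Z**2 ↦ 1·1·1·4 = 4
Sum: F(5, 3, 2) = (-25) + (30) + (-18) + (-12) + (4) = -21.
Reducing mod 7: -21 ≡ 0 (mod 7).
Since F(a, b, c) ≡ 0 (mod 7), P lies on the curve.


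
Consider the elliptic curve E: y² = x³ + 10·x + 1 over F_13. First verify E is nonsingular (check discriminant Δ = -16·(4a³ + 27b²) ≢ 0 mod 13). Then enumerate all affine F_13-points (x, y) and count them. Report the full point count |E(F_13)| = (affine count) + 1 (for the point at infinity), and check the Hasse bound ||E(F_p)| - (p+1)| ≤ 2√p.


Affine points = {(0, 1), (0, 12), (1, 5), (1, 8), (2, 4), (2, 9), (4, 1), (4, 12), (6, 2), (6, 11), (9, 1), (9, 12), (10, 3), (10, 10), (11, 5), (11, 8), (12, 4), (12, 9)}; affine count = 18; |E(F_13)| = 19.

Discriminant check: Δ ∝ 4a³ + 27b² = 4·10³ + 27·1² = 4·1000 + 27·1 ≡ 10 (mod 13). Nonzero ⇒ E is nonsingular.
For each x ∈ F_13, compute rhs = x³ + 10·x + 1 mod 13, then count y ∈ F_13 with y² ≡ rhs.
  x = 0: rhs = 1, matching y values: 1, 12 (2 points).
  x = 1: rhs = 12, matching y values: 5, 8 (2 points).
  x = 2: rhs = 3, matching y values: 4, 9 (2 points).
  x = 3: rhs = 6, matching y values: none (0 points).
  x = 4: rhs = 1, matching y values: 1, 12 (2 points).
  x = 5: rhs = 7, matching y values: none (0 points).
  x = 6: rhs = 4, matching y values: 2, 11 (2 points).
  x = 7: rhs = 11, matching y values: none (0 points).
  x = 8: rhs = 8, matching y values: none (0 points).
  x = 9: rhs = 1, matching y values: 1, 12 (2 points).
  x = 10: rhs = 9, matching y values: 3, 10 (2 points).
  x = 11: rhs = 12, matching y values: 5, 8 (2 points).
  x = 12: rhs = 3, matching y values: 4, 9 (2 points).
Total affine count: 18.
Full point count |E(F_13)| = 18 + 1 = 19.
Hasse bound: |19 − (13+1)| = |5| = 5 ≤ 2√13 ≈ 7.2111 ✓.


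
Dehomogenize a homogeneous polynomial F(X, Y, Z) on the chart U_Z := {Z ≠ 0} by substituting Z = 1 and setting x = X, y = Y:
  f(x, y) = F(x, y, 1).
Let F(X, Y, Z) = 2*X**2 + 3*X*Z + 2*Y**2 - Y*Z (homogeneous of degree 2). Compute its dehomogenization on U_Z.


f(x, y) = 2*x**2 + 3*x + 2*y**2 - y

On U_Z we set Z = 1. Each monomial c·X^i·Y^j·Z^k in F becomes c·x^i·y^j·1^k = c·x^i·y^j.
Substituting Z = 1: F(X, Y, 1) = 2*x**2 + 3*x + 2*y**2 - y.
Note: deg(f) ≤ deg(F) = 2; strict inequality happens when F is divisible by Z (lost terms).


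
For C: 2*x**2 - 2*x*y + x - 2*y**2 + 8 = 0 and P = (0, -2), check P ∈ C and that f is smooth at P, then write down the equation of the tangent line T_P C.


Tangent line at P: 5*x + 8*y + 16 = 0.

Step 1: f(0, -2) = 0, so P lies on C.
Step 2: partial derivatives
  f_x(x, y) = 4*x - 2*y + 1, f_y(x, y) = -2*x - 4*y.
  f_x(P) = 5, f_y(P) = 8 (gradient nonzero, so P is smooth).
Step 3: tangent line at P: 5·(x − 0) + 8·(y − -2) = 0.
Expanding: 5*x + 8*y + 16 = 0.


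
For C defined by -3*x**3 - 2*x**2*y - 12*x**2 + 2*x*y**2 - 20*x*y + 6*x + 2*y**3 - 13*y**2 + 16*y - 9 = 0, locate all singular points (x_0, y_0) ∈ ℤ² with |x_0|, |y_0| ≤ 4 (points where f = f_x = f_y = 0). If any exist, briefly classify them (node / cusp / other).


Singular points: {(-2, 3)}; classification: cusp.

Compute partial derivatives:
  f_x = -9*x**2 - 4*x*y - 24*x + 2*y**2 - 20*y + 6.
  f_y = -2*x**2 + 4*x*y - 20*x + 6*y**2 - 26*y + 16.
Scan x_0 ∈ {−4, ..., 4}. For each x_0, f_y(x_0, y) is a polynomial in y; find its integer roots y ∈ {−4, ..., 4}, then test f_x and f at those candidates.
  x = -4: f_y(-4, y) = 6*y**2 - 42*y + 64; no integer root y with |y| ≤ 4.
  x = -3: f_y(-3, y) = 6*y**2 - 38*y + 58; no integer root y with |y| ≤ 4.
  x = -2: f_y(-2, y) = 6*y**2 - 34*y + 48; vanishes at y ∈ {3}. (-2, 3): f_x = 0, f = 0 — SINGULAR.
  x = -1: f_y(-1, y) = 6*y**2 - 30*y + 34; no integer root y with |y| ≤ 4.
  x = 0: f_y(0, y) = 6*y**2 - 26*y + 16; no integer root y with |y| ≤ 4.
  x = 1: f_y(1, y) = 6*y**2 - 22*y - 6; no integer root y with |y| ≤ 4.
  x = 2: f_y(2, y) = 6*y**2 - 18*y - 32; no integer root y with |y| ≤ 4.
  x = 3: f_y(3, y) = 6*y**2 - 14*y - 62; no integer root y with |y| ≤ 4.
  x = 4: f_y(4, y) = 6*y**2 - 10*y - 96; no integer root y with |y| ≤ 4.
Only singular point on the grid: (-2, 3).
Classify: substitute x = -2 + u, y = 3 + v and expand: f = -3*u**3 - 2*u**2*v + 2*u*v**2 + 2*v**3 + v**2.
No constant or linear terms (consistent with a singular point). Quadratic part: v**2. Cubic part: -3*u**3 - 2*u**2*v + 2*u*v**2 + 2*v**3.
The quadratic part v**2 is a perfect square, so there is a single (double) tangent line v = 0, i.e. y = 3. Restricting the cubic part to that line (v = 0) leaves -3*u**3 ≠ 0, so f is not divisible by v and the branch is v² ≈ 3*u**3 to lowest order — this is a cusp.
Classification: cusp.


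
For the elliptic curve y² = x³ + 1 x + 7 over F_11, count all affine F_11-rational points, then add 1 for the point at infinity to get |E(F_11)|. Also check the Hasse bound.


Affine points = {(1, 3), (1, 8), (3, 2), (3, 9), (4, 3), (4, 8), (5, 4), (5, 7), (6, 3), (6, 8), (7, 4), (7, 7), (10, 4), (10, 7)}; affine count = 14; |E(F_11)| = 15.

Discriminant check: Δ ∝ 4a³ + 27b² = 4·1³ + 27·7² = 4·1 + 27·49 ≡ 7 (mod 11). Nonzero ⇒ E is nonsingular.
For each x ∈ F_11, compute rhs = x³ + 1·x + 7 mod 11, then count y ∈ F_11 with y² ≡ rhs.
  x = 0: rhs = 7, matching y values: none (0 points).
  x = 1: rhs = 9, matching y values: 3, 8 (2 points).
  x = 2: rhs = 6, matching y values: none (0 points).
  x = 3: rhs = 4, matching y values: 2, 9 (2 points).
  x = 4: rhs = 9, matching y values: 3, 8 (2 points).
  x = 5: rhs = 5, matching y values: 4, 7 (2 points).
  x = 6: rhs = 9, matching y values: 3, 8 (2 points).
  x = 7: rhs = 5, matching y values: 4, 7 (2 points).
  x = 8: rhs = 10, matching y values: none (0 points).
  x = 9: rhs = 8, matching y values: none (0 points).
  x = 10: rhs = 5, matching y values: 4, 7 (2 points).
Total affine count: 14.
Full point count |E(F_11)| = 14 + 1 = 15.
Hasse bound: |15 − (11+1)| = |3| = 3 ≤ 2√11 ≈ 6.6332 ✓.


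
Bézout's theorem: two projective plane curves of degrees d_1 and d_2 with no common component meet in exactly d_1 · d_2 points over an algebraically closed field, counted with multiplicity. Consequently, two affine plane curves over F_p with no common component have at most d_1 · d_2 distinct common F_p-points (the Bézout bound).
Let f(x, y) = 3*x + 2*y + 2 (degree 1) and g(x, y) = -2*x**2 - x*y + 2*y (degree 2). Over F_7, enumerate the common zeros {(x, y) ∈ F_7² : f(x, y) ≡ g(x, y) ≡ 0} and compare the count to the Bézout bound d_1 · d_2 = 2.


Common zeros: {(5, 2)}; count = 1; Bézout bound = 2.

deg(f) = 1, deg(g) = 2, so Bézout bound = 2.
Scan x ∈ F_7. For each x, list the y ∈ F_7 with f(x, y) ≡ 0 and those with g(x, y) ≡ 0 (mod 7); the common zeros in that column are the intersection.
  x = 0: f ≡ 0 at y ∈ {6}; g ≡ 0 at y ∈ {0}; common: ∅.
  x = 1: f ≡ 0 at y ∈ {1}; g ≡ 0 at y ∈ {2}; common: ∅.
  x = 2: f ≡ 0 at y ∈ {3}; g ≡ 0 at y ∈ ∅; common: ∅.
  x = 3: f ≡ 0 at y ∈ {5}; g ≡ 0 at y ∈ {3}; common: ∅.
  x = 4: f ≡ 0 at y ∈ {0}; g ≡ 0 at y ∈ {5}; common: ∅.
  x = 5: f ≡ 0 at y ∈ {2}; g ≡ 0 at y ∈ {2}; common: {2}.
  x = 6: f ≡ 0 at y ∈ {4}; g ≡ 0 at y ∈ {3}; common: ∅.
Collecting: common zeros = {(5, 2)}, so the count is 1.
Comparison with the Bézout bound: 1 ≤ 2 = deg(f)·deg(g), as expected for curves with no common component (the affine F_7-count falls short of the bound because intersections may lie at infinity, over extension fields, or carry multiplicity).


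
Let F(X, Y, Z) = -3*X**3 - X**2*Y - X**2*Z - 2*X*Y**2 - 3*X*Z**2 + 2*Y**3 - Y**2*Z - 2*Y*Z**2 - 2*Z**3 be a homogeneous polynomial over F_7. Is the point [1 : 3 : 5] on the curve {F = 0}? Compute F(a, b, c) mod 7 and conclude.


F(1,3,5) ≡ 2 (mod 7); P is NOT on the curve.

Evaluate F(1, 3, 5) term-by-term (mod 7).
  -3*X**3 ↦ -3·1·1·1 = -3
  -X**2*Y ↦ -1·1·3·1 = -3
  -X**2*Z ↦ -1·1·1·5 = -5
  -2*X*Y**2 ↦ -2·1·9·1 = -18
  -3*X*Z**2 ↦ -3·1·1·25 = -75
  2*Y**3 ↦ 2·1·27·1 = 54
  -Y**2*Z ↦ -1·1·9·5 = -45
  -2*Y*Z**2 ↦ -2·1·3·25 = -150
  -2*Z**3 ↦ -2·1·1·125 = -250
Sum: F(1, 3, 5) = (-3) + (-3) + (-5) + (-18) + (-75) + (54) + (-45) + (-150) + (-250) = -495.
Reducing mod 7: -495 ≡ 2 (mod 7).
Since F(a, b, c) ≡ 2 ≠ 0 (mod 7), P does NOT lie on the curve.


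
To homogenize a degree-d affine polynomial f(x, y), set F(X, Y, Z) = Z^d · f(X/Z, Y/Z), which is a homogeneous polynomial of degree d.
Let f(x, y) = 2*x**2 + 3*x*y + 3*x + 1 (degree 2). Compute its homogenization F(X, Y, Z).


F(X, Y, Z) = 2*X**2 + 3*X*Y + 3*X*Z + Z**2

deg(f) = 2.
Substitute x = X/Z, y = Y/Z into f, then multiply by Z^2.
  monomial 2·x^2·y^0 ↦ 2·X^2·Y^0·Z^0.
  monomial 3·x^1·y^1 ↦ 3·X^1·Y^1·Z^0.
  monomial 3·x^1·y^0 ↦ 3·X^1·Y^0·Z^1.
  monomial 1·x^0·y^0 ↦ 1·X^0·Y^0·Z^2.
Collecting: F(X, Y, Z) = 2*X**2 + 3*X*Y + 3*X*Z + Z**2.


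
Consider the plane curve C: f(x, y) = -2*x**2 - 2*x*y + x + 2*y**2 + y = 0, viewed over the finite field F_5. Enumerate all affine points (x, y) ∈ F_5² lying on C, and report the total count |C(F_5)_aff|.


Affine F_5-points: {(0, 0), (0, 2), (1, 1), (1, 2), (3, 0)}; count = 5.

For each of the 25 pairs (x, y) ∈ F_5², evaluate f(x, y) mod 5. Record the zeros.
  x = 0: [0↦0, 1↦3, 2↦0, 3↦1, 4↦1]  zeros at y ∈ {0, 2}
  x = 1: [0↦4, 1↦0, 2↦0, 3↦4, 4↦2]  zeros at y ∈ {1, 2}
  x = 2: [0↦4, 1↦3, 2↦1, 3↦3, 4↦4]  zeros at y ∈ ∅
  x = 3: [0↦0, 1↦2, 2↦3, 3↦3, 4↦2]  zeros at y ∈ {0}
  x = 4: [0↦2, 1↦2, 2↦1, 3↦4, 4↦1]  zeros at y ∈ ∅
Collecting zeros: affine points = {(0, 0), (0, 2), (1, 1), (1, 2), (3, 0)}.
Total count |C(F_5)_aff| = 5.


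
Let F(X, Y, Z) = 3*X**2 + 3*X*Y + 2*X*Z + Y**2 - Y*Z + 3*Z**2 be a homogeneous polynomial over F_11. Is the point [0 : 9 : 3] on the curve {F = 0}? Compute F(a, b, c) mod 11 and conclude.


F(0,9,3) ≡ 4 (mod 11); P is NOT on the curve.

Evaluate F(0, 9, 3) term-by-term (mod 11).
  3*X**2 ↦ 3·0·1·1 = 0
  3*X*Y ↦ 3·0·9·1 = 0
  2*X*Z ↦ 2·0·1·3 = 0
  Y**2 ↦ 1·1·81·1 = 81
  -Y*Z ↦ -1·1·9·3 = -27
  3*Z**2 ↦ 3·1·1·9 = 27
Sum: F(0, 9, 3) = (0) + (0) + (0) + (81) + (-27) + (27) = 81.
Reducing mod 11: 81 ≡ 4 (mod 11).
Since F(a, b, c) ≡ 4 ≠ 0 (mod 11), P does NOT lie on the curve.


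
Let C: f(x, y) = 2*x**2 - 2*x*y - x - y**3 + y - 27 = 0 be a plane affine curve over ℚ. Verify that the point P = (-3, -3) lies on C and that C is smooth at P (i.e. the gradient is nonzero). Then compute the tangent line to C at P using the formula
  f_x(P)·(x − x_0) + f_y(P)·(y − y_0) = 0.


Tangent line at P: -7*x - 20*y - 81 = 0.

Step 1: f(-3, -3) = 0, so P lies on C.
Step 2: partial derivatives
  f_x(x, y) = 4*x - 2*y - 1, f_y(x, y) = -2*x - 3*y**2 + 1.
  f_x(P) = -7, f_y(P) = -20 (gradient nonzero, so P is smooth).
Step 3: tangent line at P: -7·(x − -3) + -20·(y − -3) = 0.
Expanding: -7*x - 20*y - 81 = 0.


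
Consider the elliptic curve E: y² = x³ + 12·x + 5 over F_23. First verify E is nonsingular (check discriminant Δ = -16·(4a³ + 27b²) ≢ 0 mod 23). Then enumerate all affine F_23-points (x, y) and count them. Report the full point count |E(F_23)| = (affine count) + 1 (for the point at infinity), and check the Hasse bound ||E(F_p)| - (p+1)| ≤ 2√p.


Affine points = {(1, 8), (1, 15), (4, 5), (4, 18), (5, 11), (5, 12), (7, 8), (7, 15), (13, 9), (13, 14), (15, 8), (15, 15), (17, 4), (17, 19), (18, 2), (18, 21), (19, 10), (19, 13)}; affine count = 18; |E(F_23)| = 19.

Discriminant check: Δ ∝ 4a³ + 27b² = 4·12³ + 27·5² = 4·1728 + 27·25 ≡ 20 (mod 23). Nonzero ⇒ E is nonsingular.
For each x ∈ F_23, compute rhs = x³ + 12·x + 5 mod 23, then count y ∈ F_23 with y² ≡ rhs.
  x = 0: rhs = 5, matching y values: none (0 points).
  x = 1: rhs = 18, matching y values: 8, 15 (2 points).
  x = 2: rhs = 14, matching y values: none (0 points).
  x = 3: rhs = 22, matching y values: none (0 points).
  x = 4: rhs = 2, matching y values: 5, 18 (2 points).
  x = 5: rhs = 6, matching y values: 11, 12 (2 points).
  x = 6: rhs = 17, matching y values: none (0 points).
  x = 7: rhs = 18, matching y values: 8, 15 (2 points).
  x = 8: rhs = 15, matching y values: none (0 points).
  x = 9: rhs = 14, matching y values: none (0 points).
  x = 10: rhs = 21, matching y values: none (0 points).
  x = 11: rhs = 19, matching y values: none (0 points).
  x = 12: rhs = 14, matching y values: none (0 points).
  x = 13: rhs = 12, matching y values: 9, 14 (2 points).
  x = 14: rhs = 19, matching y values: none (0 points).
  x = 15: rhs = 18, matching y values: 8, 15 (2 points).
  x = 16: rhs = 15, matching y values: none (0 points).
  x = 17: rhs = 16, matching y values: 4, 19 (2 points).
  x = 18: rhs = 4, matching y values: 2, 21 (2 points).
  x = 19: rhs = 8, matching y values: 10, 13 (2 points).
  x = 20: rhs = 11, matching y values: none (0 points).
  x = 21: rhs = 19, matching y values: none (0 points).
  x = 22: rhs = 15, matching y values: none (0 points).
Total affine count: 18.
Full point count |E(F_23)| = 18 + 1 = 19.
Hasse bound: |19 − (23+1)| = |-5| = 5 ≤ 2√23 ≈ 9.5917 ✓.


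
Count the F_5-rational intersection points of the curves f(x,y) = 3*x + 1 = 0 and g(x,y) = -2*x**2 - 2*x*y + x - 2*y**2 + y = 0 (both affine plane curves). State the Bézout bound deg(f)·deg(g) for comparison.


Common zeros: {(3, 0)}; count = 1; Bézout bound = 2.

deg(f) = 1, deg(g) = 2, so Bézout bound = 2.
Scan x ∈ F_5. For each x, list the y ∈ F_5 with f(x, y) ≡ 0 and those with g(x, y) ≡ 0 (mod 5); the common zeros in that column are the intersection.
  x = 0: f ≡ 0 at y ∈ ∅; g ≡ 0 at y ∈ {0, 3}; common: ∅.
  x = 1: f ≡ 0 at y ∈ ∅; g ≡ 0 at y ∈ ∅; common: ∅.
  x = 2: f ≡ 0 at y ∈ ∅; g ≡ 0 at y ∈ {2, 4}; common: ∅.
  x = 3: f ≡ 0 at y ∈ {0, 1, 2, 3, 4}; g ≡ 0 at y ∈ {0}; common: {0}.
  x = 4: f ≡ 0 at y ∈ ∅; g ≡ 0 at y ∈ {2}; common: ∅.
Collecting: common zeros = {(3, 0)}, so the count is 1.
Comparison with the Bézout bound: 1 ≤ 2 = deg(f)·deg(g), as expected for curves with no common component (the affine F_5-count falls short of the bound because intersections may lie at infinity, over extension fields, or carry multiplicity).


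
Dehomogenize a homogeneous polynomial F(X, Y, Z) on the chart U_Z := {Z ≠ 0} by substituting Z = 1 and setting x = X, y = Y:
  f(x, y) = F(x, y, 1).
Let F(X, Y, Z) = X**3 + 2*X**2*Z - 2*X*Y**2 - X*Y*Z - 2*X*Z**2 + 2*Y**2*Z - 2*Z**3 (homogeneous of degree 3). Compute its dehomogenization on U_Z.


f(x, y) = x**3 + 2*x**2 - 2*x*y**2 - x*y - 2*x + 2*y**2 - 2

On U_Z we set Z = 1. Each monomial c·X^i·Y^j·Z^k in F becomes c·x^i·y^j·1^k = c·x^i·y^j.
Substituting Z = 1: F(X, Y, 1) = x**3 + 2*x**2 - 2*x*y**2 - x*y - 2*x + 2*y**2 - 2.
Note: deg(f) ≤ deg(F) = 3; strict inequality happens when F is divisible by Z (lost terms).


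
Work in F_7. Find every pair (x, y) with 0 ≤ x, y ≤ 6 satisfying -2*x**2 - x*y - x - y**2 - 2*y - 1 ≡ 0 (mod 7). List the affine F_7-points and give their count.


Affine F_7-points: {(0, 6), (1, 2), (2, 5), (3, 1), (4, 4), (5, 0), (6, 3)}; count = 7.

For each of the 49 pairs (x, y) ∈ F_7², evaluate f(x, y) mod 7. Record the zeros.
  x = 0: [0↦6, 1↦3, 2↦5, 3↦5, 4↦3, 5↦6, 6↦0]  zeros at y ∈ {6}
  x = 1: [0↦3, 1↦6, 2↦0, 3↦6, 4↦3, 5↦5, 6↦5]  zeros at y ∈ {2}
  x = 2: [0↦3, 1↦5, 2↦5, 3↦3, 4↦6, 5↦0, 6↦6]  zeros at y ∈ {5}
  x = 3: [0↦6, 1↦0, 2↦6, 3↦3, 4↦5, 5↦5, 6↦3]  zeros at y ∈ {1}
  x = 4: [0↦5, 1↦5, 2↦3, 3↦6, 4↦0, 5↦6, 6↦3]  zeros at y ∈ {4}
  x = 5: [0↦0, 1↦6, 2↦3, 3↦5, 4↦5, 5↦3, 6↦6]  zeros at y ∈ {0}
  x = 6: [0↦5, 1↦3, 2↦6, 3↦0, 4↦6, 5↦3, 6↦5]  zeros at y ∈ {3}
Collecting zeros: affine points = {(0, 6), (1, 2), (2, 5), (3, 1), (4, 4), (5, 0), (6, 3)}.
Total count |C(F_7)_aff| = 7.


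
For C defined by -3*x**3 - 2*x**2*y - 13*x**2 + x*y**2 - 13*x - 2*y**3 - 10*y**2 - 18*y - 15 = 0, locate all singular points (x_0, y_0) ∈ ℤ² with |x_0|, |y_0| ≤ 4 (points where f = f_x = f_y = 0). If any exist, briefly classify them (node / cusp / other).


Singular points: {(-1, -2)}; classification: cusp.

Compute partial derivatives:
  f_x = -9*x**2 - 4*x*y - 26*x + y**2 - 13.
  f_y = -2*x**2 + 2*x*y - 6*y**2 - 20*y - 18.
Scan x_0 ∈ {−4, ..., 4}. For each x_0, f_y(x_0, y) is a polynomial in y; find its integer roots y ∈ {−4, ..., 4}, then test f_x and f at those candidates.
  x = -4: f_y(-4, y) = -6*y**2 - 28*y - 50; no integer root y with |y| ≤ 4.
  x = -3: f_y(-3, y) = -6*y**2 - 26*y - 36; no integer root y with |y| ≤ 4.
  x = -2: f_y(-2, y) = -6*y**2 - 24*y - 26; no integer root y with |y| ≤ 4.
  x = -1: f_y(-1, y) = -6*y**2 - 22*y - 20; vanishes at y ∈ {-2}. (-1, -2): f_x = 0, f = 0 — SINGULAR.
  x = 0: f_y(0, y) = -6*y**2 - 20*y - 18; no integer root y with |y| ≤ 4.
  x = 1: f_y(1, y) = -6*y**2 - 18*y - 20; no integer root y with |y| ≤ 4.
  x = 2: f_y(2, y) = -6*y**2 - 16*y - 26; no integer root y with |y| ≤ 4.
  x = 3: f_y(3, y) = -6*y**2 - 14*y - 36; no integer root y with |y| ≤ 4.
  x = 4: f_y(4, y) = -6*y**2 - 12*y - 50; no integer root y with |y| ≤ 4.
Only singular point on the grid: (-1, -2).
Classify: substitute x = -1 + u, y = -2 + v and expand: f = -3*u**3 - 2*u**2*v + u*v**2 - 2*v**3 + v**2.
No constant or linear terms (consistent with a singular point). Quadratic part: v**2. Cubic part: -3*u**3 - 2*u**2*v + u*v**2 - 2*v**3.
The quadratic part v**2 is a perfect square, so there is a single (double) tangent line v = 0, i.e. y = -2. Restricting the cubic part to that line (v = 0) leaves -3*u**3 ≠ 0, so f is not divisible by v and the branch is v² ≈ 3*u**3 to lowest order — this is a cusp.
Classification: cusp.
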